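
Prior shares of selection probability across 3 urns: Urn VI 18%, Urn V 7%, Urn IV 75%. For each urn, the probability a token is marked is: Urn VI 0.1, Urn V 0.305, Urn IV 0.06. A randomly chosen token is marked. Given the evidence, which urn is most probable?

Unnormalized posteriors (prior × likelihood):
  Urn VI: 0.18 × 0.1 = 0.018
  Urn V: 0.07 × 0.305 = 0.02135
  Urn IV: 0.75 × 0.06 = 0.045
Sum = 0.08435.
Largest term belongs to Urn IV, so Urn IV is most probable.

Urn IV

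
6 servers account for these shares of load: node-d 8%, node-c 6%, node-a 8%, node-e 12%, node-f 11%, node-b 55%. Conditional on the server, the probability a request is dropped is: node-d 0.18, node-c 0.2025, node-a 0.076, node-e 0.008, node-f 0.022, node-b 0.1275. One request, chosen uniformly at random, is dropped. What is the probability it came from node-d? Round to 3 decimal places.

0.136

Unnormalized posteriors (prior × likelihood):
  node-d: 0.08 × 0.18 = 0.0144
  node-c: 0.06 × 0.2025 = 0.01215
  node-a: 0.08 × 0.076 = 0.00608
  node-e: 0.12 × 0.008 = 0.00096
  node-f: 0.11 × 0.022 = 0.00242
  node-b: 0.55 × 0.1275 = 0.070125
Normalizing constant = 0.106135.
P(node-d | evidence) = 0.0144 / 0.106135 ≈ 0.136.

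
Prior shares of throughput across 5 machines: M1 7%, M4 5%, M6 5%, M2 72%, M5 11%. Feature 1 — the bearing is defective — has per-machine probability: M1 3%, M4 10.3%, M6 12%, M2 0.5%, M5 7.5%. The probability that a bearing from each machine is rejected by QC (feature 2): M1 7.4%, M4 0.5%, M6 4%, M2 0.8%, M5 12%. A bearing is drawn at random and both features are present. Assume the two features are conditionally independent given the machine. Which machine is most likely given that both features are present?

Prior × likelihood for each hypothesis:
  M1: 0.07 × 0.03 × 0.074 = 0.0001554
  M4: 0.05 × 0.103 × 0.005 = 0.00002575
  M6: 0.05 × 0.12 × 0.04 = 0.00024
  M2: 0.72 × 0.005 × 0.008 = 0.0000288
  M5: 0.11 × 0.075 × 0.12 = 0.00099
Total = 0.00143995.
Largest term belongs to M5, so M5 is most probable.

M5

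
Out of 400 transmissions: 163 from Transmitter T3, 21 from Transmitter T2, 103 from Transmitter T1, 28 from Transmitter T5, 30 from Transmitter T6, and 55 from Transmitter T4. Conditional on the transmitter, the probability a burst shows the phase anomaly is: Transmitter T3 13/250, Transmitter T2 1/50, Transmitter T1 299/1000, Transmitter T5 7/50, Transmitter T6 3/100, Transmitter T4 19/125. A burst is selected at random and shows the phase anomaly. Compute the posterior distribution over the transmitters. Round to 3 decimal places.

By Bayes' rule, posterior ∝ prior × likelihood:
  Transmitter T3: 0.4075 × 0.052 = 0.02119
  Transmitter T2: 0.0525 × 0.02 = 0.00105
  Transmitter T1: 0.2575 × 0.299 = 0.0769925
  Transmitter T5: 0.07 × 0.14 = 0.0098
  Transmitter T6: 0.075 × 0.03 = 0.00225
  Transmitter T4: 0.1375 × 0.152 = 0.0209
Normalizing constant = 0.1321825.
P(Transmitter T3 | anomaly) = 0.02119/0.1321825 ≈ 0.160
P(Transmitter T2 | anomaly) = 0.00105/0.1321825 ≈ 0.008
P(Transmitter T1 | anomaly) = 0.0769925/0.1321825 ≈ 0.582
P(Transmitter T5 | anomaly) = 0.0098/0.1321825 ≈ 0.074
P(Transmitter T6 | anomaly) = 0.00225/0.1321825 ≈ 0.017
P(Transmitter T4 | anomaly) = 0.0209/0.1321825 ≈ 0.158
(Check: 0.160+0.008+0.582+0.074+0.017+0.158 = 0.999.)

Transmitter T3 0.160, Transmitter T2 0.008, Transmitter T1 0.582, Transmitter T5 0.074, Transmitter T6 0.017, Transmitter T4 0.158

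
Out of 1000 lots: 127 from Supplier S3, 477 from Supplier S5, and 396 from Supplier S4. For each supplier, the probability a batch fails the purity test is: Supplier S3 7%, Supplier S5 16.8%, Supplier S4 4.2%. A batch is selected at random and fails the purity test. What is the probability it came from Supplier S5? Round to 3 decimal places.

Prior × likelihood for each hypothesis:
  Supplier S3: 0.127 × 0.07 = 0.00889
  Supplier S5: 0.477 × 0.168 = 0.080136
  Supplier S4: 0.396 × 0.042 = 0.016632
Total = 0.105658.
P(Supplier S5 | evidence) = 0.080136 / 0.105658 ≈ 0.758.

0.758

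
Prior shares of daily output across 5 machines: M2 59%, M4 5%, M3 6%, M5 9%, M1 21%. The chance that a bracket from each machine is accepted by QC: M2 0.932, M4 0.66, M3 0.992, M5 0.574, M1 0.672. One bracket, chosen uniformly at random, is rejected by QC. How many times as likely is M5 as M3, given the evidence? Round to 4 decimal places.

79.8750

Taking complements, P(rejected | each) = M2 0.068, M4 0.34, M3 0.008, M5 0.426, M1 0.328.
Unnormalized posteriors (prior × likelihood):
  M2: 0.59 × 0.068 = 0.04012
  M4: 0.05 × 0.34 = 0.017
  M3: 0.06 × 0.008 = 0.00048
  M5: 0.09 × 0.426 = 0.03834
  M1: 0.21 × 0.328 = 0.06888
Total = 0.16482.
The ratio is 0.03834 / 0.00048 (the normalizer cancels) = 79.8750.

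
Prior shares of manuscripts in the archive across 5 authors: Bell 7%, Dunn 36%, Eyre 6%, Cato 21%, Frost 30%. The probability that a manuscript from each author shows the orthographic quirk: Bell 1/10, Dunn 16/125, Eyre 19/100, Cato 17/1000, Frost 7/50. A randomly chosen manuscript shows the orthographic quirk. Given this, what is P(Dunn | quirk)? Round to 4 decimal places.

Compute prior × likelihood for every hypothesis:
  Bell: 0.07 × 0.1 = 0.007
  Dunn: 0.36 × 0.128 = 0.04608
  Eyre: 0.06 × 0.19 = 0.0114
  Cato: 0.21 × 0.017 = 0.00357
  Frost: 0.3 × 0.14 = 0.042
Sum = 0.11005.
P(Dunn | evidence) = 0.04608 / 0.11005 ≈ 0.4187.

0.4187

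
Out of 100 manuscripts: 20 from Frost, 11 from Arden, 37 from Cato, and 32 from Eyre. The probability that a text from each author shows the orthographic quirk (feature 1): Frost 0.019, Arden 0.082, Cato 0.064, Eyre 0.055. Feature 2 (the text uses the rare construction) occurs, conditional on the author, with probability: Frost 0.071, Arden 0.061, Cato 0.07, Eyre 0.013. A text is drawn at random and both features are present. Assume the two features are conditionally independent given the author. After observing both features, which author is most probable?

Cato

By Bayes' rule, posterior ∝ prior × likelihood:
  Frost: 0.2 × 0.019 × 0.071 = 0.0002698
  Arden: 0.11 × 0.082 × 0.061 = 0.00055022
  Cato: 0.37 × 0.064 × 0.07 = 0.0016576
  Eyre: 0.32 × 0.055 × 0.013 = 0.0002288
Normalizing constant = 0.00270642.
Largest term belongs to Cato, so Cato is most probable.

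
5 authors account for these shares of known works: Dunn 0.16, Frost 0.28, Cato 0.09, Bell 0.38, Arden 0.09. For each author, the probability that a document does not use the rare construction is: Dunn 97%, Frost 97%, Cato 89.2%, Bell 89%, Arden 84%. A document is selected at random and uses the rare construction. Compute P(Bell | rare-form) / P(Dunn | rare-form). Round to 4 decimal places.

Taking complements, P(rare-form | each) = Dunn 0.03, Frost 0.03, Cato 0.108, Bell 0.11, Arden 0.16.
Unnormalized posteriors (prior × likelihood):
  Dunn: 0.16 × 0.03 = 0.0048
  Frost: 0.28 × 0.03 = 0.0084
  Cato: 0.09 × 0.108 = 0.00972
  Bell: 0.38 × 0.11 = 0.0418
  Arden: 0.09 × 0.16 = 0.0144
Normalizing constant = 0.07912.
The ratio is 0.0418 / 0.0048 (the normalizer cancels) = 8.7083.

8.7083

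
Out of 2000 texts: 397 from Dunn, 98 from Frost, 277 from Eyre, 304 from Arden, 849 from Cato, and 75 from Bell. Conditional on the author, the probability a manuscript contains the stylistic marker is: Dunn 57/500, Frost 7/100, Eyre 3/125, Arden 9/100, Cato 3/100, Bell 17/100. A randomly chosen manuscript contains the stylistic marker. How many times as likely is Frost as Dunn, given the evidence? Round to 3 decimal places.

Prior × likelihood for each hypothesis:
  Dunn: 0.1985 × 0.114 = 0.022629
  Frost: 0.049 × 0.07 = 0.00343
  Eyre: 0.1385 × 0.024 = 0.003324
  Arden: 0.152 × 0.09 = 0.01368
  Cato: 0.4245 × 0.03 = 0.012735
  Bell: 0.0375 × 0.17 = 0.006375
Sum = 0.062173.
The ratio is 0.00343 / 0.022629 (the normalizer cancels) = 0.152.

0.152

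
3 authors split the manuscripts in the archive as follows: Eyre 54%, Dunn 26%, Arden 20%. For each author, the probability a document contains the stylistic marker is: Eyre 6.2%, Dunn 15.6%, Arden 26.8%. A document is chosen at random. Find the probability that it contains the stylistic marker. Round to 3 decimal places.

0.128

By Bayes' rule, posterior ∝ prior × likelihood:
  Eyre: 0.54 × 0.062 = 0.03348
  Dunn: 0.26 × 0.156 = 0.04056
  Arden: 0.2 × 0.268 = 0.0536
P(marker) = 0.03348 + 0.04056 + 0.0536 = 0.12764 → 0.128.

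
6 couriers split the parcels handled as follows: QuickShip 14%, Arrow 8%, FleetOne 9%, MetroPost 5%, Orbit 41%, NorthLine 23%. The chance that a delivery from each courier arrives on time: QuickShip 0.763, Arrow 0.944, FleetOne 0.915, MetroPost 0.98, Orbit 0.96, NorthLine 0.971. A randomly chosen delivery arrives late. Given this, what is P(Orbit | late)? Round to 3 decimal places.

Taking complements, P(late | each) = QuickShip 0.237, Arrow 0.056, FleetOne 0.085, MetroPost 0.02, Orbit 0.04, NorthLine 0.029.
Prior × likelihood for each hypothesis:
  QuickShip: 0.14 × 0.237 = 0.03318
  Arrow: 0.08 × 0.056 = 0.00448
  FleetOne: 0.09 × 0.085 = 0.00765
  MetroPost: 0.05 × 0.02 = 0.001
  Orbit: 0.41 × 0.04 = 0.0164
  NorthLine: 0.23 × 0.029 = 0.00667
Sum = 0.06938.
P(Orbit | evidence) = 0.0164 / 0.06938 ≈ 0.236.

0.236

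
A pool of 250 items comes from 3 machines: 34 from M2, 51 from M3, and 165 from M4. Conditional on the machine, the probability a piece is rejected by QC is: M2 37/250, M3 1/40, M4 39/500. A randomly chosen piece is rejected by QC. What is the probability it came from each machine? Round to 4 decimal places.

Compute prior × likelihood for every hypothesis:
  M2: 0.136 × 0.148 = 0.020128
  M3: 0.204 × 0.025 = 0.0051
  M4: 0.66 × 0.078 = 0.05148
Total = 0.076708.
P(M2 | rejected) = 0.020128/0.076708 ≈ 0.2624
P(M3 | rejected) = 0.0051/0.076708 ≈ 0.0665
P(M4 | rejected) = 0.05148/0.076708 ≈ 0.6711
(Check: 0.2624+0.0665+0.6711 = 1.0000.)

M2 0.2624, M3 0.0665, M4 0.6711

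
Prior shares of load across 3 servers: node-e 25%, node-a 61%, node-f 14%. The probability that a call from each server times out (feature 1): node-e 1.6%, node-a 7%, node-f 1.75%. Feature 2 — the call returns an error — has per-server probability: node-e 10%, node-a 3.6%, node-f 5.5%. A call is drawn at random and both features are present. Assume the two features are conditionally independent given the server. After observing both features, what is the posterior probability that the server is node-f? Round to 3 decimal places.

Compute prior × likelihood for every hypothesis:
  node-e: 0.25 × 0.016 × 0.1 = 0.0004
  node-a: 0.61 × 0.07 × 0.036 = 0.0015372
  node-f: 0.14 × 0.0175 × 0.055 = 0.00013475
Sum = 0.00207195.
P(node-f | evidence) = 0.00013475 / 0.00207195 ≈ 0.065.

0.065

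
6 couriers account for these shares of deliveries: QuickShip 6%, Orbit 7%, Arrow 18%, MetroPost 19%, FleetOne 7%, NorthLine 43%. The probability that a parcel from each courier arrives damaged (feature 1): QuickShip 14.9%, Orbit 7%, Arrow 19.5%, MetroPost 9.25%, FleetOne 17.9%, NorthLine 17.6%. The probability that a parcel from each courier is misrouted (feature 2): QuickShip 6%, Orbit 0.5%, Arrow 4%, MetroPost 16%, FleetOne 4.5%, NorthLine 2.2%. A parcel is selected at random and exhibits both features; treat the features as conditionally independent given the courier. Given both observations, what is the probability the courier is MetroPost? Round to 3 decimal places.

0.401

Compute prior × likelihood for every hypothesis:
  QuickShip: 0.06 × 0.149 × 0.06 = 0.0005364
  Orbit: 0.07 × 0.07 × 0.005 = 0.0000245
  Arrow: 0.18 × 0.195 × 0.04 = 0.001404
  MetroPost: 0.19 × 0.0925 × 0.16 = 0.002812
  FleetOne: 0.07 × 0.179 × 0.045 = 0.00056385
  NorthLine: 0.43 × 0.176 × 0.022 = 0.00166496
Sum = 0.00700571.
P(MetroPost | evidence) = 0.002812 / 0.00700571 ≈ 0.401.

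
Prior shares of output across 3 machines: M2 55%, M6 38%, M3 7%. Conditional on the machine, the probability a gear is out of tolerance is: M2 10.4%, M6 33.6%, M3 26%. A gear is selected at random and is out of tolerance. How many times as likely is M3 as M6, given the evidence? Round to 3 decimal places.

Unnormalized posteriors (prior × likelihood):
  M2: 0.55 × 0.104 = 0.0572
  M6: 0.38 × 0.336 = 0.12768
  M3: 0.07 × 0.26 = 0.0182
Total = 0.20308.
The ratio is 0.0182 / 0.12768 (the normalizer cancels) = 0.143.

0.143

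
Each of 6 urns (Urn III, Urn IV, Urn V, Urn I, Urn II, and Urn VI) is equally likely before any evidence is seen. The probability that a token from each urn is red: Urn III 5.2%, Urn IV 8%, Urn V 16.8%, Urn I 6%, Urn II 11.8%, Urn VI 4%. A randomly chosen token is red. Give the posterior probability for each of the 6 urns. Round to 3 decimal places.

With a uniform prior (1/6 each), posterior ∝ likelihood:
  Urn III: 0.052
  Urn IV: 0.08
  Urn V: 0.168
  Urn I: 0.06
  Urn II: 0.118
  Urn VI: 0.04
Total = 0.518.
P(Urn III | red) = 0.052/0.518 ≈ 0.100
P(Urn IV | red) = 0.08/0.518 ≈ 0.154
P(Urn V | red) = 0.168/0.518 ≈ 0.324
P(Urn I | red) = 0.06/0.518 ≈ 0.116
P(Urn II | red) = 0.118/0.518 ≈ 0.228
P(Urn VI | red) = 0.04/0.518 ≈ 0.077
(Check: 0.100+0.154+0.324+0.116+0.228+0.077 = 0.999.)

Urn III 0.100, Urn IV 0.154, Urn V 0.324, Urn I 0.116, Urn II 0.228, Urn VI 0.077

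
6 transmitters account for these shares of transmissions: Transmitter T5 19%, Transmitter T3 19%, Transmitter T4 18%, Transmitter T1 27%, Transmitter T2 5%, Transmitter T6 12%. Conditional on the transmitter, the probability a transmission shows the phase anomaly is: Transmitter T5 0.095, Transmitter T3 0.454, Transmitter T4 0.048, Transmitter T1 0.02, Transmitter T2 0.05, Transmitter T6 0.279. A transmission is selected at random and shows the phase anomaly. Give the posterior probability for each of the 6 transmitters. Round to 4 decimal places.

Transmitter T5 0.1170, Transmitter T3 0.5589, Transmitter T4 0.0560, Transmitter T1 0.0350, Transmitter T2 0.0162, Transmitter T6 0.2169

Compute prior × likelihood for every hypothesis:
  Transmitter T5: 0.19 × 0.095 = 0.01805
  Transmitter T3: 0.19 × 0.454 = 0.08626
  Transmitter T4: 0.18 × 0.048 = 0.00864
  Transmitter T1: 0.27 × 0.02 = 0.0054
  Transmitter T2: 0.05 × 0.05 = 0.0025
  Transmitter T6: 0.12 × 0.279 = 0.03348
Total = 0.15433.
P(Transmitter T5 | anomaly) = 0.01805/0.15433 ≈ 0.1170
P(Transmitter T3 | anomaly) = 0.08626/0.15433 ≈ 0.5589
P(Transmitter T4 | anomaly) = 0.00864/0.15433 ≈ 0.0560
P(Transmitter T1 | anomaly) = 0.0054/0.15433 ≈ 0.0350
P(Transmitter T2 | anomaly) = 0.0025/0.15433 ≈ 0.0162
P(Transmitter T6 | anomaly) = 0.03348/0.15433 ≈ 0.2169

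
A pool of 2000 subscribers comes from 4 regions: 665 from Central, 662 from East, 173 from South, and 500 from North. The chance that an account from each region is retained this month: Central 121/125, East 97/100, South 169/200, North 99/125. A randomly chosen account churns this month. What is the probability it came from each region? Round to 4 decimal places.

Central 0.1238, East 0.1155, South 0.1559, North 0.6048

Taking complements, P(churn | each) = Central 0.032, East 0.03, South 0.155, North 0.208.
Unnormalized posteriors (prior × likelihood):
  Central: 0.3325 × 0.032 = 0.01064
  East: 0.331 × 0.03 = 0.00993
  South: 0.0865 × 0.155 = 0.0134075
  North: 0.25 × 0.208 = 0.052
Sum = 0.0859775.
P(Central | churn) = 0.01064/0.0859775 ≈ 0.1238
P(East | churn) = 0.00993/0.0859775 ≈ 0.1155
P(South | churn) = 0.0134075/0.0859775 ≈ 0.1559
P(North | churn) = 0.052/0.0859775 ≈ 0.6048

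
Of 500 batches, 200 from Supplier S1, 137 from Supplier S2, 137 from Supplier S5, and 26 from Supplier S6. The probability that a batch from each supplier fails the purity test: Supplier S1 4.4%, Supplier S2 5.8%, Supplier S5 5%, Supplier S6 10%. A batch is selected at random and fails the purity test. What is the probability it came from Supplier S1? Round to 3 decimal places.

Unnormalized posteriors (prior × likelihood):
  Supplier S1: 0.4 × 0.044 = 0.0176
  Supplier S2: 0.274 × 0.058 = 0.015892
  Supplier S5: 0.274 × 0.05 = 0.0137
  Supplier S6: 0.052 × 0.1 = 0.0052
Total = 0.052392.
P(Supplier S1 | evidence) = 0.0176 / 0.052392 ≈ 0.336.

0.336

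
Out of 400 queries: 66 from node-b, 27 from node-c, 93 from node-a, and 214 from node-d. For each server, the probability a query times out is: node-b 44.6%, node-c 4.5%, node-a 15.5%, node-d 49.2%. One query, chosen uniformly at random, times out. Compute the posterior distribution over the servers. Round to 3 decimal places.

Unnormalized posteriors (prior × likelihood):
  node-b: 0.165 × 0.446 = 0.07359
  node-c: 0.0675 × 0.045 = 0.0030375
  node-a: 0.2325 × 0.155 = 0.0360375
  node-d: 0.535 × 0.492 = 0.26322
Normalizing constant = 0.375885.
P(node-b | timeout) = 0.07359/0.375885 ≈ 0.196
P(node-c | timeout) = 0.0030375/0.375885 ≈ 0.008
P(node-a | timeout) = 0.0360375/0.375885 ≈ 0.096
P(node-d | timeout) = 0.26322/0.375885 ≈ 0.700

node-b 0.196, node-c 0.008, node-a 0.096, node-d 0.700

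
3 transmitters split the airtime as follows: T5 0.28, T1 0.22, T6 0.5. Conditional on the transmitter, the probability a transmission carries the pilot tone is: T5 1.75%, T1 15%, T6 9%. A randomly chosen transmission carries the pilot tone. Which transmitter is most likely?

T6

Prior × likelihood for each hypothesis:
  T5: 0.28 × 0.0175 = 0.0049
  T1: 0.22 × 0.15 = 0.033
  T6: 0.5 × 0.09 = 0.045
Normalizing constant = 0.0829.
Largest term belongs to T6, so T6 is most probable.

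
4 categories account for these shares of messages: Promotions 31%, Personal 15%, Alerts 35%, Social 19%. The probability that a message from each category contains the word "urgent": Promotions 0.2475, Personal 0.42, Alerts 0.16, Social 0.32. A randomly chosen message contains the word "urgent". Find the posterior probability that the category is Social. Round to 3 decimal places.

Unnormalized posteriors (prior × likelihood):
  Promotions: 0.31 × 0.2475 = 0.076725
  Personal: 0.15 × 0.42 = 0.063
  Alerts: 0.35 × 0.16 = 0.056
  Social: 0.19 × 0.32 = 0.0608
Total = 0.256525.
P(Social | evidence) = 0.0608 / 0.256525 ≈ 0.237.

0.237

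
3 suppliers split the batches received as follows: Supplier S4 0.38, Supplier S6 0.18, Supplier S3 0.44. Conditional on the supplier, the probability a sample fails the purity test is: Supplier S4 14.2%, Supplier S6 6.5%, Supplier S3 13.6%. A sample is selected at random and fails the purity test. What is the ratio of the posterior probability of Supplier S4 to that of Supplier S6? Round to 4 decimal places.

4.6120

By Bayes' rule, posterior ∝ prior × likelihood:
  Supplier S4: 0.38 × 0.142 = 0.05396
  Supplier S6: 0.18 × 0.065 = 0.0117
  Supplier S3: 0.44 × 0.136 = 0.05984
Normalizing constant = 0.1255.
The ratio is 0.05396 / 0.0117 (the normalizer cancels) = 4.6120.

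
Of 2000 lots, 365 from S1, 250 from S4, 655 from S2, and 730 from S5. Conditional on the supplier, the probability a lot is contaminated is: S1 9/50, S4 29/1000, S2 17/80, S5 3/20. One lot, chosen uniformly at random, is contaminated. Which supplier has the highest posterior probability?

S2

By Bayes' rule, posterior ∝ prior × likelihood:
  S1: 0.1825 × 0.18 = 0.03285
  S4: 0.125 × 0.029 = 0.003625
  S2: 0.3275 × 0.2125 = 0.06959375
  S5: 0.365 × 0.15 = 0.05475
Total = 0.16081875.
Largest term belongs to S2, so S2 is most probable.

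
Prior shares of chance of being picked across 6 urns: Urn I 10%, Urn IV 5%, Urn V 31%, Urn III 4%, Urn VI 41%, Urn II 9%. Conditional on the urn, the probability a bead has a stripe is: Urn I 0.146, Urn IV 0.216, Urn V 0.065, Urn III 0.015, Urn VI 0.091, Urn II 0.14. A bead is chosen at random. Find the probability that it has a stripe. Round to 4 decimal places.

0.0961

By Bayes' rule, posterior ∝ prior × likelihood:
  Urn I: 0.1 × 0.146 = 0.0146
  Urn IV: 0.05 × 0.216 = 0.0108
  Urn V: 0.31 × 0.065 = 0.02015
  Urn III: 0.04 × 0.015 = 0.0006
  Urn VI: 0.41 × 0.091 = 0.03731
  Urn II: 0.09 × 0.14 = 0.0126
P(striped) = 0.0146 + 0.0108 + 0.02015 + 0.0006 + 0.03731 + 0.0126 = 0.09606 → 0.0961.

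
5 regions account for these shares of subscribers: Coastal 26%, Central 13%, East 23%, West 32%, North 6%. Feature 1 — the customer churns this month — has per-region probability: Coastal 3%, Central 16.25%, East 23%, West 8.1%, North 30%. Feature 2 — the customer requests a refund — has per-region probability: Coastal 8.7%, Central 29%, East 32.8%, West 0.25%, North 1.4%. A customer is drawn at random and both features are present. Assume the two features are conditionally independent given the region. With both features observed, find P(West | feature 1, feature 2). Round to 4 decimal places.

0.0026

Unnormalized posteriors (prior × likelihood):
  Coastal: 0.26 × 0.03 × 0.087 = 0.0006786
  Central: 0.13 × 0.1625 × 0.29 = 0.00612625
  East: 0.23 × 0.23 × 0.328 = 0.0173512
  West: 0.32 × 0.081 × 0.0025 = 0.0000648
  North: 0.06 × 0.3 × 0.014 = 0.000252
Normalizing constant = 0.02447285.
P(West | evidence) = 0.0000648 / 0.02447285 ≈ 0.0026.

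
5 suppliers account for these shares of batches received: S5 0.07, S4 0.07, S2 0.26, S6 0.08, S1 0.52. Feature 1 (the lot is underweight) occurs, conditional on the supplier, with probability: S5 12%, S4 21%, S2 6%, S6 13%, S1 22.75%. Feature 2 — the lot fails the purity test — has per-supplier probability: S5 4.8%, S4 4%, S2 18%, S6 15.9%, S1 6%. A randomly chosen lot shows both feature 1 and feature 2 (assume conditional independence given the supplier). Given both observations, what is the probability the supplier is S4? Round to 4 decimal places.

Prior × likelihood for each hypothesis:
  S5: 0.07 × 0.12 × 0.048 = 0.0004032
  S4: 0.07 × 0.21 × 0.04 = 0.000588
  S2: 0.26 × 0.06 × 0.18 = 0.002808
  S6: 0.08 × 0.13 × 0.159 = 0.0016536
  S1: 0.52 × 0.2275 × 0.06 = 0.007098
Normalizing constant = 0.0125508.
P(S4 | evidence) = 0.000588 / 0.0125508 ≈ 0.0468.

0.0468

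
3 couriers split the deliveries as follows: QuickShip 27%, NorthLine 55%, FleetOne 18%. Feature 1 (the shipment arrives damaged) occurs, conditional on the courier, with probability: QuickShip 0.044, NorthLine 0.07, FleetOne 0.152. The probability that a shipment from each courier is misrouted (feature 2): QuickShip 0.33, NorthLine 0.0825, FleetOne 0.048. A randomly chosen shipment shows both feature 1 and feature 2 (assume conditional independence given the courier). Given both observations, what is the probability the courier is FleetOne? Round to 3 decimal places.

By Bayes' rule, posterior ∝ prior × likelihood:
  QuickShip: 0.27 × 0.044 × 0.33 = 0.0039204
  NorthLine: 0.55 × 0.07 × 0.0825 = 0.00317625
  FleetOne: 0.18 × 0.152 × 0.048 = 0.00131328
Normalizing constant = 0.00840993.
P(FleetOne | evidence) = 0.00131328 / 0.00840993 ≈ 0.156.

0.156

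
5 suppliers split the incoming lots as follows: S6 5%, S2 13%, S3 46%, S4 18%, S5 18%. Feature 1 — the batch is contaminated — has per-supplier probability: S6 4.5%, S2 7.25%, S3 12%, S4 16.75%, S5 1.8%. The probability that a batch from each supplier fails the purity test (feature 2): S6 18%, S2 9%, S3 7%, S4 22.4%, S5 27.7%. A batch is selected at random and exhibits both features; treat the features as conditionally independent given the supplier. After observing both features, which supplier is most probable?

S4

By Bayes' rule, posterior ∝ prior × likelihood:
  S6: 0.05 × 0.045 × 0.18 = 0.000405
  S2: 0.13 × 0.0725 × 0.09 = 0.00084825
  S3: 0.46 × 0.12 × 0.07 = 0.003864
  S4: 0.18 × 0.1675 × 0.224 = 0.0067536
  S5: 0.18 × 0.018 × 0.277 = 0.00089748
Sum = 0.01276833.
Largest term belongs to S4, so S4 is most probable.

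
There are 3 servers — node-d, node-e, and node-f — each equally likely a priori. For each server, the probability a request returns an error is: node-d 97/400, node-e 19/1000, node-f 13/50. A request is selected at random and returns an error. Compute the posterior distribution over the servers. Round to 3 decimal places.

Since the prior is uniform, the posterior is proportional to the likelihood:
  node-d: 0.2425
  node-e: 0.019
  node-f: 0.26
Normalizing constant = 0.5215.
P(node-d | error) = 0.2425/0.5215 ≈ 0.465
P(node-e | error) = 0.019/0.5215 ≈ 0.036
P(node-f | error) = 0.26/0.5215 ≈ 0.499

node-d 0.465, node-e 0.036, node-f 0.499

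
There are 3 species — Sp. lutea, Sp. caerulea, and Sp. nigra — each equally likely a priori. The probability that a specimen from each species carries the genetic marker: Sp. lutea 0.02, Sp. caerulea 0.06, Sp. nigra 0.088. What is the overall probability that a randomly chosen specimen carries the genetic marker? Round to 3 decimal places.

Since the prior is uniform, the posterior is proportional to the likelihood:
  Sp. lutea: 0.02
  Sp. caerulea: 0.06
  Sp. nigra: 0.088
P(marker) = (1/3) × (0.02 + 0.06 + 0.088) = 0.168/3 ≈ 0.056.

0.056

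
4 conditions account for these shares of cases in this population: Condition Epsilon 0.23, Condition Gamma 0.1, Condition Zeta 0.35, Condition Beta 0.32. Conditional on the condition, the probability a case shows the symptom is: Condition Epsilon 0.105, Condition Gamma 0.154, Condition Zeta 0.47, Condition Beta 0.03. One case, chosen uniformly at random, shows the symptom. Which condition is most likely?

Condition Zeta

Compute prior × likelihood for every hypothesis:
  Condition Epsilon: 0.23 × 0.105 = 0.02415
  Condition Gamma: 0.1 × 0.154 = 0.0154
  Condition Zeta: 0.35 × 0.47 = 0.1645
  Condition Beta: 0.32 × 0.03 = 0.0096
Total = 0.21365.
Largest term belongs to Condition Zeta, so Condition Zeta is most probable.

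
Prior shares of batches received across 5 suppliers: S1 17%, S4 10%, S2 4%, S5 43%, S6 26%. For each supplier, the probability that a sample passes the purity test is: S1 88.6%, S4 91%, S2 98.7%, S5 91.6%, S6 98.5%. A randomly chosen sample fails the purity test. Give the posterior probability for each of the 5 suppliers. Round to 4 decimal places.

S1 0.2812, S4 0.1306, S2 0.0075, S5 0.5241, S6 0.0566

Taking complements, P(off-spec | each) = S1 0.114, S4 0.09, S2 0.013, S5 0.084, S6 0.015.
Prior × likelihood for each hypothesis:
  S1: 0.17 × 0.114 = 0.01938
  S4: 0.1 × 0.09 = 0.009
  S2: 0.04 × 0.013 = 0.00052
  S5: 0.43 × 0.084 = 0.03612
  S6: 0.26 × 0.015 = 0.0039
Total = 0.06892.
P(S1 | off-spec) = 0.01938/0.06892 ≈ 0.2812
P(S4 | off-spec) = 0.009/0.06892 ≈ 0.1306
P(S2 | off-spec) = 0.00052/0.06892 ≈ 0.0075
P(S5 | off-spec) = 0.03612/0.06892 ≈ 0.5241
P(S6 | off-spec) = 0.0039/0.06892 ≈ 0.0566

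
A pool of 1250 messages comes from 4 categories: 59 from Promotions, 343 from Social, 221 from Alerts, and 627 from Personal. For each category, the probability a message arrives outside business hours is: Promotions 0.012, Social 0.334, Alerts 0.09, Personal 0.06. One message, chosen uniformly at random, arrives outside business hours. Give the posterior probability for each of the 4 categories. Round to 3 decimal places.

Promotions 0.004, Social 0.663, Alerts 0.115, Personal 0.218

Compute prior × likelihood for every hypothesis:
  Promotions: 0.0472 × 0.012 = 0.0005664
  Social: 0.2744 × 0.334 = 0.0916496
  Alerts: 0.1768 × 0.09 = 0.015912
  Personal: 0.5016 × 0.06 = 0.030096
Total = 0.138224.
P(Promotions | off-hours) = 0.0005664/0.138224 ≈ 0.004
P(Social | off-hours) = 0.0916496/0.138224 ≈ 0.663
P(Alerts | off-hours) = 0.015912/0.138224 ≈ 0.115
P(Personal | off-hours) = 0.030096/0.138224 ≈ 0.218
(Check: 0.004+0.663+0.115+0.218 = 1.000.)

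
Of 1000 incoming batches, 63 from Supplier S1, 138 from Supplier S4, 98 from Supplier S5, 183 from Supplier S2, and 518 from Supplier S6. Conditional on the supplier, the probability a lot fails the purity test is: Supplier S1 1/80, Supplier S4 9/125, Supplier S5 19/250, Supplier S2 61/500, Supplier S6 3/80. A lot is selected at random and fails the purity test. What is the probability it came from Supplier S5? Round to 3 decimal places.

0.124

Unnormalized posteriors (prior × likelihood):
  Supplier S1: 0.063 × 0.0125 = 0.0007875
  Supplier S4: 0.138 × 0.072 = 0.009936
  Supplier S5: 0.098 × 0.076 = 0.007448
  Supplier S2: 0.183 × 0.122 = 0.022326
  Supplier S6: 0.518 × 0.0375 = 0.019425
Normalizing constant = 0.0599225.
P(Supplier S5 | evidence) = 0.007448 / 0.0599225 ≈ 0.124.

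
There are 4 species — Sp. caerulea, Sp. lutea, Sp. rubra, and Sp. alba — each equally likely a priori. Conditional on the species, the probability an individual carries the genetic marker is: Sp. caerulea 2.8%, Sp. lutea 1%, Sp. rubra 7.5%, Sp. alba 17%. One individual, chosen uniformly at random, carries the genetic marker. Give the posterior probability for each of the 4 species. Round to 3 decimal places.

Sp. caerulea 0.099, Sp. lutea 0.035, Sp. rubra 0.265, Sp. alba 0.601

Since the prior is uniform, the posterior is proportional to the likelihood:
  Sp. caerulea: 0.028
  Sp. lutea: 0.01
  Sp. rubra: 0.075
  Sp. alba: 0.17
Total = 0.283.
P(Sp. caerulea | marker) = 0.028/0.283 ≈ 0.099
P(Sp. lutea | marker) = 0.01/0.283 ≈ 0.035
P(Sp. rubra | marker) = 0.075/0.283 ≈ 0.265
P(Sp. alba | marker) = 0.17/0.283 ≈ 0.601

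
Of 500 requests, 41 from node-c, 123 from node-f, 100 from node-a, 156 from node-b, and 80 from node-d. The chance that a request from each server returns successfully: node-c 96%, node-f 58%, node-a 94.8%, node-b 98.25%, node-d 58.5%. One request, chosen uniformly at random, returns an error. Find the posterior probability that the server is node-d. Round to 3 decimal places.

0.352

Taking complements, P(error | each) = node-c 0.04, node-f 0.42, node-a 0.052, node-b 0.0175, node-d 0.415.
Compute prior × likelihood for every hypothesis:
  node-c: 0.082 × 0.04 = 0.00328
  node-f: 0.246 × 0.42 = 0.10332
  node-a: 0.2 × 0.052 = 0.0104
  node-b: 0.312 × 0.0175 = 0.00546
  node-d: 0.16 × 0.415 = 0.0664
Sum = 0.18886.
P(node-d | evidence) = 0.0664 / 0.18886 ≈ 0.352.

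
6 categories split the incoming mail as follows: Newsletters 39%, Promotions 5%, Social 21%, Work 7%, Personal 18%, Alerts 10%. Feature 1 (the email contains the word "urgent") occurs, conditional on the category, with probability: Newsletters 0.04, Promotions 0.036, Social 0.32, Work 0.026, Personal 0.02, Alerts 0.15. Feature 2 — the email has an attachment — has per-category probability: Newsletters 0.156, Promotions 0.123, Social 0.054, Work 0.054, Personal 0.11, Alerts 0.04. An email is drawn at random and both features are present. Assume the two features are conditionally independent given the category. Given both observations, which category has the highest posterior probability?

Social

Unnormalized posteriors (prior × likelihood):
  Newsletters: 0.39 × 0.04 × 0.156 = 0.0024336
  Promotions: 0.05 × 0.036 × 0.123 = 0.0002214
  Social: 0.21 × 0.32 × 0.054 = 0.0036288
  Work: 0.07 × 0.026 × 0.054 = 0.00009828
  Personal: 0.18 × 0.02 × 0.11 = 0.000396
  Alerts: 0.1 × 0.15 × 0.04 = 0.0006
Sum = 0.00737808.
Largest term belongs to Social, so Social is most probable.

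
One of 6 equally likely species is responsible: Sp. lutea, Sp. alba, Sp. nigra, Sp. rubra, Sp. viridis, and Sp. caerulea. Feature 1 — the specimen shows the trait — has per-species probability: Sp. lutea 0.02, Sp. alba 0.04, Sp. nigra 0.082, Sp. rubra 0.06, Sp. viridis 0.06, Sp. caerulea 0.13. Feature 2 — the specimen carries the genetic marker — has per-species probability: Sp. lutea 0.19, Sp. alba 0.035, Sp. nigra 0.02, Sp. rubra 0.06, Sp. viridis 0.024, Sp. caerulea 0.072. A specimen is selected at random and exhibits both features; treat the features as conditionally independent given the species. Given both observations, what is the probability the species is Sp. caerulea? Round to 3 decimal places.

With a uniform prior (1/6 each), posterior ∝ likelihood:
  Sp. lutea: 0.02 × 0.19 = 0.0038
  Sp. alba: 0.04 × 0.035 = 0.0014
  Sp. nigra: 0.082 × 0.02 = 0.00164
  Sp. rubra: 0.06 × 0.06 = 0.0036
  Sp. viridis: 0.06 × 0.024 = 0.00144
  Sp. caerulea: 0.13 × 0.072 = 0.00936
Normalizing constant = 0.02124.
P(Sp. caerulea | evidence) = 0.00936 / 0.02124 ≈ 0.441.

0.441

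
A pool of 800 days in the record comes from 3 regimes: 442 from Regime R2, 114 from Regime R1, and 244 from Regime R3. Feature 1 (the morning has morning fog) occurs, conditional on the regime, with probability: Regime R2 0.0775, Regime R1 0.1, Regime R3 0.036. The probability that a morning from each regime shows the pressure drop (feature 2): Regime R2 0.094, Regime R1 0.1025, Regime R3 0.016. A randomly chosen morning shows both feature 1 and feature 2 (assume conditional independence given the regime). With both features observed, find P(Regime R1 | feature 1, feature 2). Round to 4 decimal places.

By Bayes' rule, posterior ∝ prior × likelihood:
  Regime R2: 0.5525 × 0.0775 × 0.094 = 0.0040249625
  Regime R1: 0.1425 × 0.1 × 0.1025 = 0.001460625
  Regime R3: 0.305 × 0.036 × 0.016 = 0.00017568
Sum = 0.0056612675.
P(Regime R1 | evidence) = 0.001460625 / 0.0056612675 ≈ 0.2580.

0.2580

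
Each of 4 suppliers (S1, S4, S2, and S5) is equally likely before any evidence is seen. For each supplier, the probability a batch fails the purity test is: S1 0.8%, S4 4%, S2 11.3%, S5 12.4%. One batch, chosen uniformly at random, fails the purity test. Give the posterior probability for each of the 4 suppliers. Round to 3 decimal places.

Since the prior is uniform, the posterior is proportional to the likelihood:
  S1: 0.008
  S4: 0.04
  S2: 0.113
  S5: 0.124
Sum = 0.285.
P(S1 | off-spec) = 0.008/0.285 ≈ 0.028
P(S4 | off-spec) = 0.04/0.285 ≈ 0.140
P(S2 | off-spec) = 0.113/0.285 ≈ 0.396
P(S5 | off-spec) = 0.124/0.285 ≈ 0.435

S1 0.028, S4 0.140, S2 0.396, S5 0.435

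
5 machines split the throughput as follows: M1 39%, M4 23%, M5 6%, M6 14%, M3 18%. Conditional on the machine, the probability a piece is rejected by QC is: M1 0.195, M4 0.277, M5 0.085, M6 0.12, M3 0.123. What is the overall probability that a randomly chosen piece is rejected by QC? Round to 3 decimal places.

Prior × likelihood for each hypothesis:
  M1: 0.39 × 0.195 = 0.07605
  M4: 0.23 × 0.277 = 0.06371
  M5: 0.06 × 0.085 = 0.0051
  M6: 0.14 × 0.12 = 0.0168
  M3: 0.18 × 0.123 = 0.02214
P(rejected) = 0.07605 + 0.06371 + 0.0051 + 0.0168 + 0.02214 = 0.1838 → 0.184.

0.184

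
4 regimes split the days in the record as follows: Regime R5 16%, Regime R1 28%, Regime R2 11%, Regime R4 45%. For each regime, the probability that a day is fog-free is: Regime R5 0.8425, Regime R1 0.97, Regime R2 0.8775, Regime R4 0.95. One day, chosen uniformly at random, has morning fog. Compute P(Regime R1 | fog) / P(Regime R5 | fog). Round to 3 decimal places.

0.333

Taking complements, P(fog | each) = Regime R5 0.1575, Regime R1 0.03, Regime R2 0.1225, Regime R4 0.05.
By Bayes' rule, posterior ∝ prior × likelihood:
  Regime R5: 0.16 × 0.1575 = 0.0252
  Regime R1: 0.28 × 0.03 = 0.0084
  Regime R2: 0.11 × 0.1225 = 0.013475
  Regime R4: 0.45 × 0.05 = 0.0225
Sum = 0.069575.
The ratio is 0.0084 / 0.0252 (the normalizer cancels) = 0.333.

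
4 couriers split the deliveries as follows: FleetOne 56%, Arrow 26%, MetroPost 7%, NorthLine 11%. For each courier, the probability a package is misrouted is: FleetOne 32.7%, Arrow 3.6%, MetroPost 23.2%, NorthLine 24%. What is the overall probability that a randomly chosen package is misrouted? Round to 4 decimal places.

0.2351

By Bayes' rule, posterior ∝ prior × likelihood:
  FleetOne: 0.56 × 0.327 = 0.18312
  Arrow: 0.26 × 0.036 = 0.00936
  MetroPost: 0.07 × 0.232 = 0.01624
  NorthLine: 0.11 × 0.24 = 0.0264
P(misrouted) = 0.18312 + 0.00936 + 0.01624 + 0.0264 = 0.23512 → 0.2351.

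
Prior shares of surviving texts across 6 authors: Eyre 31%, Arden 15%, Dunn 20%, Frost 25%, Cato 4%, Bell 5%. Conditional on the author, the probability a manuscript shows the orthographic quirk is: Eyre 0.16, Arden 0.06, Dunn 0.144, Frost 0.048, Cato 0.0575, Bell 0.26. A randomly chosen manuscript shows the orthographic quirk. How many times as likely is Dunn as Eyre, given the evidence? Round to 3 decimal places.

Prior × likelihood for each hypothesis:
  Eyre: 0.31 × 0.16 = 0.0496
  Arden: 0.15 × 0.06 = 0.009
  Dunn: 0.2 × 0.144 = 0.0288
  Frost: 0.25 × 0.048 = 0.012
  Cato: 0.04 × 0.0575 = 0.0023
  Bell: 0.05 × 0.26 = 0.013
Total = 0.1147.
The ratio is 0.0288 / 0.0496 (the normalizer cancels) = 0.581.

0.581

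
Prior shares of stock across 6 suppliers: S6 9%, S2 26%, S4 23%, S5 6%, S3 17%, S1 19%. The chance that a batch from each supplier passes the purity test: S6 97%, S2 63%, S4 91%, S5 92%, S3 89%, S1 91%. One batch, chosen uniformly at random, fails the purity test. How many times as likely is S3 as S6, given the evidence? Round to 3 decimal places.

Taking complements, P(off-spec | each) = S6 0.03, S2 0.37, S4 0.09, S5 0.08, S3 0.11, S1 0.09.
Unnormalized posteriors (prior × likelihood):
  S6: 0.09 × 0.03 = 0.0027
  S2: 0.26 × 0.37 = 0.0962
  S4: 0.23 × 0.09 = 0.0207
  S5: 0.06 × 0.08 = 0.0048
  S3: 0.17 × 0.11 = 0.0187
  S1: 0.19 × 0.09 = 0.0171
Total = 0.1602.
The ratio is 0.0187 / 0.0027 (the normalizer cancels) = 6.926.

6.926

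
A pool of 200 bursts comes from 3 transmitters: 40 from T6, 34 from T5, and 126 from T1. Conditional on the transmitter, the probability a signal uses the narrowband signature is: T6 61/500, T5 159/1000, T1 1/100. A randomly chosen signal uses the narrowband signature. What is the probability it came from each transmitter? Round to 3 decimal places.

By Bayes' rule, posterior ∝ prior × likelihood:
  T6: 0.2 × 0.122 = 0.0244
  T5: 0.17 × 0.159 = 0.02703
  T1: 0.63 × 0.01 = 0.0063
Sum = 0.05773.
P(T6 | narrowband) = 0.0244/0.05773 ≈ 0.423
P(T5 | narrowband) = 0.02703/0.05773 ≈ 0.468
P(T1 | narrowband) = 0.0063/0.05773 ≈ 0.109
(Check: 0.423+0.468+0.109 = 1.000.)

T6 0.423, T5 0.468, T1 0.109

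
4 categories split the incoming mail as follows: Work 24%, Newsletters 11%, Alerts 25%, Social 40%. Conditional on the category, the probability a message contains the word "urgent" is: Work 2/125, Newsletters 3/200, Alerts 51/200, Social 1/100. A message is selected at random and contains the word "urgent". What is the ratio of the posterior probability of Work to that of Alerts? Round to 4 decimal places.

0.0602

By Bayes' rule, posterior ∝ prior × likelihood:
  Work: 0.24 × 0.016 = 0.00384
  Newsletters: 0.11 × 0.015 = 0.00165
  Alerts: 0.25 × 0.255 = 0.06375
  Social: 0.4 × 0.01 = 0.004
Normalizing constant = 0.07324.
The ratio is 0.00384 / 0.06375 (the normalizer cancels) = 0.0602.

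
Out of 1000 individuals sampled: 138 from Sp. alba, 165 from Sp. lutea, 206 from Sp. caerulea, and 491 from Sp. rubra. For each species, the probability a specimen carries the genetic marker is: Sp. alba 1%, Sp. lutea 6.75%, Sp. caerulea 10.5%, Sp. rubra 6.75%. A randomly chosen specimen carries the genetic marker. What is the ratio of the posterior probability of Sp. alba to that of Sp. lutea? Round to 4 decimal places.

By Bayes' rule, posterior ∝ prior × likelihood:
  Sp. alba: 0.138 × 0.01 = 0.00138
  Sp. lutea: 0.165 × 0.0675 = 0.0111375
  Sp. caerulea: 0.206 × 0.105 = 0.02163
  Sp. rubra: 0.491 × 0.0675 = 0.0331425
Sum = 0.06729.
The ratio is 0.00138 / 0.0111375 (the normalizer cancels) = 0.1239.

0.1239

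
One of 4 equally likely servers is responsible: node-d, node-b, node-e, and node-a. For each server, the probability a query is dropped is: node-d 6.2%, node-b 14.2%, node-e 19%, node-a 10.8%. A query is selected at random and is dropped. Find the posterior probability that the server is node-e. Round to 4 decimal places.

Since the prior is uniform, the posterior is proportional to the likelihood:
  node-d: 0.062
  node-b: 0.142
  node-e: 0.19
  node-a: 0.108
Sum = 0.502.
P(node-e | evidence) = 0.19 / 0.502 ≈ 0.3785.

0.3785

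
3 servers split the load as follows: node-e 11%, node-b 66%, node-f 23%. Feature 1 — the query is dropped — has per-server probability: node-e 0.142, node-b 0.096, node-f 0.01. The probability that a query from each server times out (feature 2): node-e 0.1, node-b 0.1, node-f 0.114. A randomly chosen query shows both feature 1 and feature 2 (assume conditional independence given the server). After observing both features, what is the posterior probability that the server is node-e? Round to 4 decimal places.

0.1914

By Bayes' rule, posterior ∝ prior × likelihood:
  node-e: 0.11 × 0.142 × 0.1 = 0.001562
  node-b: 0.66 × 0.096 × 0.1 = 0.006336
  node-f: 0.23 × 0.01 × 0.114 = 0.0002622
Total = 0.0081602.
P(node-e | evidence) = 0.001562 / 0.0081602 ≈ 0.1914.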